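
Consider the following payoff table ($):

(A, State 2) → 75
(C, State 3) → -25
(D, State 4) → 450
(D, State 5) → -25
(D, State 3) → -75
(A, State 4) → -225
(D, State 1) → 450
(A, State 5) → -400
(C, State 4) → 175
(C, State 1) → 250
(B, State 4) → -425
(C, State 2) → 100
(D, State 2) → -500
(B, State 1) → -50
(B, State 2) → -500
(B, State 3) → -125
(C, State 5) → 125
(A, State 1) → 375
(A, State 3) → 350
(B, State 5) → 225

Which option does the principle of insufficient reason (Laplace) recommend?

Row averages: A=35, B=-175, C=125, D=60
Highest average = 125 → C.

C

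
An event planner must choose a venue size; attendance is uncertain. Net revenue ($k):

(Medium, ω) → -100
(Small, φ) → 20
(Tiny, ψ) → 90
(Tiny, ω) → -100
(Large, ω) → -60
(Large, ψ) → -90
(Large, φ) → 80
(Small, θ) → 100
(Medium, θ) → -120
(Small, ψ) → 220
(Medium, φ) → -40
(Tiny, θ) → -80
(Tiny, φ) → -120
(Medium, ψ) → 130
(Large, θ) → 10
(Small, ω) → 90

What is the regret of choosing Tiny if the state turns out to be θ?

Best payoff under θ is 100.
Regret = 100 − (-80) = 180.

180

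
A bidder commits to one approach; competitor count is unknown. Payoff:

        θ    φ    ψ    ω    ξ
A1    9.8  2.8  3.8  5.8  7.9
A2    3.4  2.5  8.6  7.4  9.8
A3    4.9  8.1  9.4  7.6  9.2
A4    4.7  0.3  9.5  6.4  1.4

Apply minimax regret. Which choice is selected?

Column bests: θ=9.8, φ=8.1, ψ=9.5, ω=7.6, ξ=9.8.
A1 regrets: 0.0, 5.3, 5.7, 1.8, 1.9 → max 5.7
A2 regrets: 6.4, 5.6, 0.9, 0.2, 0.0 → max 6.4
A3 regrets: 4.9, 0.0, 0.1, 0.0, 0.6 → max 4.9
A4 regrets: 5.1, 7.8, 0.0, 1.2, 8.4 → max 8.4
Smallest max regret = 4.9 → A3.

A3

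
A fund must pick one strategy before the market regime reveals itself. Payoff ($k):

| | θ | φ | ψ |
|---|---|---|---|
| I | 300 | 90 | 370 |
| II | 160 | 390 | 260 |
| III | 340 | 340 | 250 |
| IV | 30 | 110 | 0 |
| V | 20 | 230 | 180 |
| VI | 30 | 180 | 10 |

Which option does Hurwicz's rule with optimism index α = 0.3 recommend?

I: 0.3·370 + 0.7·90 = 174
II: 0.3·390 + 0.7·160 = 229
III: 0.3·340 + 0.7·250 = 277
IV: 0.3·110 + 0.7·0 = 33
V: 0.3·230 + 0.7·20 = 83
VI: 0.3·180 + 0.7·10 = 61
Highest Hurwicz score = 277 → III.

III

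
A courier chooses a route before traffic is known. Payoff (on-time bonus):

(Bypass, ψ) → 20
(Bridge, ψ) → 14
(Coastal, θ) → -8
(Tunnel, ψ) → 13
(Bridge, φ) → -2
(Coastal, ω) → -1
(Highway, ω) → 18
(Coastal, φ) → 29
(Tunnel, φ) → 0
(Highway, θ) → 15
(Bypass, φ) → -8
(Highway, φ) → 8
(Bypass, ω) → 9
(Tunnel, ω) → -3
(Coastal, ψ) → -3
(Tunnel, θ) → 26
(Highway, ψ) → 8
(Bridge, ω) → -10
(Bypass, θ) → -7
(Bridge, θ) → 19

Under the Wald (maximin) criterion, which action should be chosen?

Highway

Row minima: Bridge=-10, Highway=8, Bypass=-8, Tunnel=-3, Coastal=-8
Best worst-case = 8 → Highway.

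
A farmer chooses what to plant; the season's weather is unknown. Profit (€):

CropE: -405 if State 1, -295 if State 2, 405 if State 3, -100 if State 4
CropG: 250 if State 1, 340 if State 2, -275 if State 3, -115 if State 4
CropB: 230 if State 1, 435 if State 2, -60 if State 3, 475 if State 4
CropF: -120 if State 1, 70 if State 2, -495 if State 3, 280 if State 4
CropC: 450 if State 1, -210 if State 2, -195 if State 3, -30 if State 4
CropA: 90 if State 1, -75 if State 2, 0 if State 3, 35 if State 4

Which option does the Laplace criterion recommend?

CropB

Row averages: CropE=-98.75, CropG=50, CropB=270, CropF=-66.25, CropC=3.75, CropA=12.5
Highest average = 270 → CropB.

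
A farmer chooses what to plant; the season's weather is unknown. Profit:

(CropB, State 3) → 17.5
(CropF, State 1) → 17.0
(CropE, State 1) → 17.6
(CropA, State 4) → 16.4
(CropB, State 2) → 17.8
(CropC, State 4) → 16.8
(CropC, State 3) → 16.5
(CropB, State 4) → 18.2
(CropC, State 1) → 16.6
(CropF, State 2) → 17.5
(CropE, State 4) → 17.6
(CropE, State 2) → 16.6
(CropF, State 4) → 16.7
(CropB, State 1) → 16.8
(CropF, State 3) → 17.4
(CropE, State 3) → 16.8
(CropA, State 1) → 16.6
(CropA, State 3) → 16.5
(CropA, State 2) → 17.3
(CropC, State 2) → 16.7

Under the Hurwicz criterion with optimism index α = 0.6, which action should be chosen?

CropA: 0.6·17.3 + 0.4·16.4 = 16.94
CropE: 0.6·17.6 + 0.4·16.6 = 17.2
CropB: 0.6·18.2 + 0.4·16.8 = 17.64
CropC: 0.6·16.8 + 0.4·16.5 = 16.68
CropF: 0.6·17.5 + 0.4·16.7 = 17.18
Highest Hurwicz score = 17.64 → CropB.

CropB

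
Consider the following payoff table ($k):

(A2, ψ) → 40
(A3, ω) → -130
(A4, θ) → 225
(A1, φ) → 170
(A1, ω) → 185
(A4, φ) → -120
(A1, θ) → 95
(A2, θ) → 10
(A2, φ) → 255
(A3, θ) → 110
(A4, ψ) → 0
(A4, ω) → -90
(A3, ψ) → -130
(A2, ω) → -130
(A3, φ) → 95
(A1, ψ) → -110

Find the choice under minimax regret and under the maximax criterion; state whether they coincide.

minimax regret → A1; maximax → A2 (disagree)

Column bests: θ=225, φ=255, ψ=40, ω=185.
A1 regrets: 130, 85, 150, 0 → max 150
A2 regrets: 215, 0, 0, 315 → max 315
A3 regrets: 115, 160, 170, 315 → max 315
A4 regrets: 0, 375, 40, 275 → max 375
Smallest max regret = 150 → A1.
Row maxima: A1=185, A2=255, A3=110, A4=225
Best best-case = 255 → A2.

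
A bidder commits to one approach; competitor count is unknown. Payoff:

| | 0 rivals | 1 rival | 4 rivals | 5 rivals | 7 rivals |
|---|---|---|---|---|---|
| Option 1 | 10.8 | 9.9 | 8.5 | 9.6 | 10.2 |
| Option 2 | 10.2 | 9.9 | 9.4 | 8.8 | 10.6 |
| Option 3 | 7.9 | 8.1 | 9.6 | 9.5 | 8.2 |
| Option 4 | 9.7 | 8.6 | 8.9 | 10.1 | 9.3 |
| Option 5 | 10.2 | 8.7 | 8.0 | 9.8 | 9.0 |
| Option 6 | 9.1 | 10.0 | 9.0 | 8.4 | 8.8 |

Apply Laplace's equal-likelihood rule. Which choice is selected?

Row averages: Option 1=9.8, Option 2=9.78, Option 3=8.66, Option 4=9.32, Option 5=9.14, Option 6=9.06
Highest average = 9.8 → Option 1.

Option 1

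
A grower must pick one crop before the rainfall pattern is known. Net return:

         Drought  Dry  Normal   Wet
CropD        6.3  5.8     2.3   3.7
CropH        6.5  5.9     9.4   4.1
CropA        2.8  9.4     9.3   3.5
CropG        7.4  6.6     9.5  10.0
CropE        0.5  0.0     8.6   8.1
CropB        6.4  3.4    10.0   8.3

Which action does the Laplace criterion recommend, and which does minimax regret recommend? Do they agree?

laplace → CropG; minimax regret → CropG (agree)

Row averages: CropD=4.525, CropH=6.475, CropA=6.25, CropG=8.375, CropE=4.3, CropB=7.025
Highest average = 8.375 → CropG.
Column bests: Drought=7.4, Dry=9.4, Normal=10.0, Wet=10.0.
CropD regrets: 1.1, 3.6, 7.7, 6.3 → max 7.7
CropH regrets: 0.9, 3.5, 0.6, 5.9 → max 5.9
CropA regrets: 4.6, 0.0, 0.7, 6.5 → max 6.5
CropG regrets: 0.0, 2.8, 0.5, 0.0 → max 2.8
CropE regrets: 6.9, 9.4, 1.4, 1.9 → max 9.4
CropB regrets: 1.0, 6.0, 0.0, 1.7 → max 6.0
Smallest max regret = 2.8 → CropG.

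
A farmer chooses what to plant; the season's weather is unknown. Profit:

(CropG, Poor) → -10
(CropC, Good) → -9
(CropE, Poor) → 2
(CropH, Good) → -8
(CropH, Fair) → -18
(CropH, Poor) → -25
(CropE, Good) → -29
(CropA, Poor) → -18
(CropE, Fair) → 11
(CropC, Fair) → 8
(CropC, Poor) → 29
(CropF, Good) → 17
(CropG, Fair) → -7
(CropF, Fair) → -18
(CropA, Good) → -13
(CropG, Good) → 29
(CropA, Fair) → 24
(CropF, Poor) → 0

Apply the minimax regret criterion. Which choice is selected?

Column bests: Poor=29, Fair=24, Good=29.
CropH regrets: 54, 42, 37 → max 54
CropE regrets: 27, 13, 58 → max 58
CropC regrets: 0, 16, 38 → max 38
CropF regrets: 29, 42, 12 → max 42
CropA regrets: 47, 0, 42 → max 47
CropG regrets: 39, 31, 0 → max 39
Smallest max regret = 38 → CropC.

CropC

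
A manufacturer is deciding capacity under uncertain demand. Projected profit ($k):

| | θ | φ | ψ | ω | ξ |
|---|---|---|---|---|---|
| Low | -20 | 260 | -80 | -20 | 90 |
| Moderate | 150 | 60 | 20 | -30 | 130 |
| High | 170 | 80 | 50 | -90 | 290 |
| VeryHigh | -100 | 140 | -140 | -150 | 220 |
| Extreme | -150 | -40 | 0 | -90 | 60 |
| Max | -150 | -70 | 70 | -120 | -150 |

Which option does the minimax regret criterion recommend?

Column bests: θ=170, φ=260, ψ=70, ω=-20, ξ=290.
Low regrets: 190, 0, 150, 0, 200 → max 200
Moderate regrets: 20, 200, 50, 10, 160 → max 200
High regrets: 0, 180, 20, 70, 0 → max 180
VeryHigh regrets: 270, 120, 210, 130, 70 → max 270
Extreme regrets: 320, 300, 70, 70, 230 → max 320
Max regrets: 320, 330, 0, 100, 440 → max 440
Smallest max regret = 180 → High.

High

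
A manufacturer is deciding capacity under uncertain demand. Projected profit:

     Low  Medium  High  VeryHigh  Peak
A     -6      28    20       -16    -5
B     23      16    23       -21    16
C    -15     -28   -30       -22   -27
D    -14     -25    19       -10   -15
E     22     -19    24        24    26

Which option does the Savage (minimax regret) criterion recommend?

A

Column bests: Low=23, Medium=28, High=24, VeryHigh=24, Peak=26.
A regrets: 29, 0, 4, 40, 31 → max 40
B regrets: 0, 12, 1, 45, 10 → max 45
C regrets: 38, 56, 54, 46, 53 → max 56
D regrets: 37, 53, 5, 34, 41 → max 53
E regrets: 1, 47, 0, 0, 0 → max 47
Smallest max regret = 40 → A.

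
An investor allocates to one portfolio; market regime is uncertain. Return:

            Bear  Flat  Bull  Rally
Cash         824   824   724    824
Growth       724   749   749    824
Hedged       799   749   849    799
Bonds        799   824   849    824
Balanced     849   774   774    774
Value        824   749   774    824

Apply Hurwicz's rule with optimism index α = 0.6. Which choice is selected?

Cash: 0.6·824 + 0.4·724 = 784
Growth: 0.6·824 + 0.4·724 = 784
Hedged: 0.6·849 + 0.4·749 = 809
Bonds: 0.6·849 + 0.4·799 = 829
Balanced: 0.6·849 + 0.4·774 = 819
Value: 0.6·824 + 0.4·749 = 794
Highest Hurwicz score = 829 → Bonds.

Bonds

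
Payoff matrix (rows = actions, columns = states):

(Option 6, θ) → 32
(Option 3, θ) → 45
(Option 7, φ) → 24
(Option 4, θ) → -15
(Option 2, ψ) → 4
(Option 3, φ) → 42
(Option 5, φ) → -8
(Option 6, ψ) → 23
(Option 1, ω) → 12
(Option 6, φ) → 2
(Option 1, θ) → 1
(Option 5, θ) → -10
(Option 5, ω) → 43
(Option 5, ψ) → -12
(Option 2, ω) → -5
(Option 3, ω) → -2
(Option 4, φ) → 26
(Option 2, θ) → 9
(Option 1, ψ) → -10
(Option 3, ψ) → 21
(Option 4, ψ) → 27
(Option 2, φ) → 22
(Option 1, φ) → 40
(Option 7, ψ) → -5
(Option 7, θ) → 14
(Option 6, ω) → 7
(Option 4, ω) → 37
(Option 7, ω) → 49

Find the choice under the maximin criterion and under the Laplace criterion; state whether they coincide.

Row minima: Option 1=-10, Option 2=-5, Option 3=-2, Option 4=-15, Option 5=-12, Option 6=2, Option 7=-5
Best worst-case = 2 → Option 6.
Row averages: Option 1=10.75, Option 2=7.5, Option 3=26.5, Option 4=18.75, Option 5=3.25, Option 6=16, Option 7=20.5
Highest average = 26.5 → Option 3.

maximin → Option 6; laplace → Option 3 (disagree)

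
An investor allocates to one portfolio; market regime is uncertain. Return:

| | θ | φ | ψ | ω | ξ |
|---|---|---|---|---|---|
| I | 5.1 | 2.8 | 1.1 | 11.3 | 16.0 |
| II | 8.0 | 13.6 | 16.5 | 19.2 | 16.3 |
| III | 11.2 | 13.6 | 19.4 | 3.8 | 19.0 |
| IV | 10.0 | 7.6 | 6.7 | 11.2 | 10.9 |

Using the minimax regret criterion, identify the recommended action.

Column bests: θ=11.2, φ=13.6, ψ=19.4, ω=19.2, ξ=19.0.
I regrets: 6.1, 10.8, 18.3, 7.9, 3.0 → max 18.3
II regrets: 3.2, 0.0, 2.9, 0.0, 2.7 → max 3.2
III regrets: 0.0, 0.0, 0.0, 15.4, 0.0 → max 15.4
IV regrets: 1.2, 6.0, 12.7, 8.0, 8.1 → max 12.7
Smallest max regret = 3.2 → II.

II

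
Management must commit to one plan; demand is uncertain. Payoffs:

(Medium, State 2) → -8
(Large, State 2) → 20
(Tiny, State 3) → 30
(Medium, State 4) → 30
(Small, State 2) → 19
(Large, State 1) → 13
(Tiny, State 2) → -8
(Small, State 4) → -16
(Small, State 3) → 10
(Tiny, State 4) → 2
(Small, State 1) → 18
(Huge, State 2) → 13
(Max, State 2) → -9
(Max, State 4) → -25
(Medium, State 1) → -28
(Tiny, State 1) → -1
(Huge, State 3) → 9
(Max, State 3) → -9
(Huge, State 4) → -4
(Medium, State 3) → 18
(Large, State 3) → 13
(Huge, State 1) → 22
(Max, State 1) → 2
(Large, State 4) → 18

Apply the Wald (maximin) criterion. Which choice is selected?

Row minima: Tiny=-8, Small=-16, Medium=-28, Large=13, Huge=-4, Max=-25
Best worst-case = 13 → Large.

Large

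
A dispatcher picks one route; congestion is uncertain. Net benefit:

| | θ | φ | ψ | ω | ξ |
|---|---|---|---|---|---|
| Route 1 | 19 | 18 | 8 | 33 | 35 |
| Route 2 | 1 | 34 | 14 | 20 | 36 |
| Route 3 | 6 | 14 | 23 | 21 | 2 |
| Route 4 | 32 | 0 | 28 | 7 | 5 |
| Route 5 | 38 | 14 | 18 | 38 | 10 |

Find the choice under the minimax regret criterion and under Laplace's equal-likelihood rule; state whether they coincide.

Column bests: θ=38, φ=34, ψ=28, ω=38, ξ=36.
Route 1 regrets: 19, 16, 20, 5, 1 → max 20
Route 2 regrets: 37, 0, 14, 18, 0 → max 37
Route 3 regrets: 32, 20, 5, 17, 34 → max 34
Route 4 regrets: 6, 34, 0, 31, 31 → max 34
Route 5 regrets: 0, 20, 10, 0, 26 → max 26
Smallest max regret = 20 → Route 1.
Row averages: Route 1=22.6, Route 2=21, Route 3=13.2, Route 4=14.4, Route 5=23.6
Highest average = 23.6 → Route 5.

minimax regret → Route 1; laplace → Route 5 (disagree)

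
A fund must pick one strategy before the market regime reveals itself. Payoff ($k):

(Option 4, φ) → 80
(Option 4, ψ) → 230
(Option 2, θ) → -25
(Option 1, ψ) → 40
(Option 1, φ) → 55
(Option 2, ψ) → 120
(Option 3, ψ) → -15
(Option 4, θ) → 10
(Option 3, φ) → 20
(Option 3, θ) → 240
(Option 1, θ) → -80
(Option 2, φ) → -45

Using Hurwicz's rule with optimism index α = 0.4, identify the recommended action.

Option 4

Option 1: 0.4·55 + 0.6·(-80) = -26
Option 2: 0.4·120 + 0.6·(-45) = 21
Option 3: 0.4·240 + 0.6·(-15) = 87
Option 4: 0.4·230 + 0.6·10 = 98
Highest Hurwicz score = 98 → Option 4.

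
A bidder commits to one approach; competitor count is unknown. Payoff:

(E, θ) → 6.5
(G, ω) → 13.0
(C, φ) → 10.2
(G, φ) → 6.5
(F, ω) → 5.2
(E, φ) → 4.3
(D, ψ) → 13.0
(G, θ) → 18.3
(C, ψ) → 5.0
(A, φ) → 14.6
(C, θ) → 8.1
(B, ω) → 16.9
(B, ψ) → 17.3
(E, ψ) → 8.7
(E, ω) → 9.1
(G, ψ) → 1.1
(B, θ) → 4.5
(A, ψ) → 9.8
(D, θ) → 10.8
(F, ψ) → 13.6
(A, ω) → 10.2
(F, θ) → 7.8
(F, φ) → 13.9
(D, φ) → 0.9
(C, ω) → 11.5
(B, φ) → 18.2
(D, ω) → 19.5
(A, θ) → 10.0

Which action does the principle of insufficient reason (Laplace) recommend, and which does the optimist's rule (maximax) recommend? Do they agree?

laplace → B; maximax → D (disagree)

Row averages: A=11.15, B=14.225, C=8.7, D=11.05, E=7.15, F=10.125, G=9.725
Highest average = 14.225 → B.
Row maxima: A=14.6, B=18.2, C=11.5, D=19.5, E=9.1, F=13.9, G=18.3
Best best-case = 19.5 → D.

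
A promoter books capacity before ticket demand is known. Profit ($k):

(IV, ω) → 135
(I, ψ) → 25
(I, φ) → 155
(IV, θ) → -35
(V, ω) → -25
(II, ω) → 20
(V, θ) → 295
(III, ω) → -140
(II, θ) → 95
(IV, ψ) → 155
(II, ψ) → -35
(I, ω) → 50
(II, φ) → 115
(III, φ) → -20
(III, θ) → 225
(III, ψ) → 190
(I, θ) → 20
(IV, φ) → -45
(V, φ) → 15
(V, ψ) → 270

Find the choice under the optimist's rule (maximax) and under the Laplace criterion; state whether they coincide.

Row maxima: I=155, II=115, III=225, IV=155, V=295
Best best-case = 295 → V.
Row averages: I=62.5, II=48.75, III=63.75, IV=52.5, V=138.75
Highest average = 138.75 → V.

maximax → V; laplace → V (agree)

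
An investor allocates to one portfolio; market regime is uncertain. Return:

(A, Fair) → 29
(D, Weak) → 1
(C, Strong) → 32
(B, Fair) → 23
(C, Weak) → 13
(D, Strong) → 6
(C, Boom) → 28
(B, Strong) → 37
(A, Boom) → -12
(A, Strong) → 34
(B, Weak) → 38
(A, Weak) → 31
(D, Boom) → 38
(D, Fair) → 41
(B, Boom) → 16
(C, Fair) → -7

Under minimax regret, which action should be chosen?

B

Column bests: Weak=38, Fair=41, Strong=37, Boom=38.
A regrets: 7, 12, 3, 50 → max 50
B regrets: 0, 18, 0, 22 → max 22
C regrets: 25, 48, 5, 10 → max 48
D regrets: 37, 0, 31, 0 → max 37
Smallest max regret = 22 → B.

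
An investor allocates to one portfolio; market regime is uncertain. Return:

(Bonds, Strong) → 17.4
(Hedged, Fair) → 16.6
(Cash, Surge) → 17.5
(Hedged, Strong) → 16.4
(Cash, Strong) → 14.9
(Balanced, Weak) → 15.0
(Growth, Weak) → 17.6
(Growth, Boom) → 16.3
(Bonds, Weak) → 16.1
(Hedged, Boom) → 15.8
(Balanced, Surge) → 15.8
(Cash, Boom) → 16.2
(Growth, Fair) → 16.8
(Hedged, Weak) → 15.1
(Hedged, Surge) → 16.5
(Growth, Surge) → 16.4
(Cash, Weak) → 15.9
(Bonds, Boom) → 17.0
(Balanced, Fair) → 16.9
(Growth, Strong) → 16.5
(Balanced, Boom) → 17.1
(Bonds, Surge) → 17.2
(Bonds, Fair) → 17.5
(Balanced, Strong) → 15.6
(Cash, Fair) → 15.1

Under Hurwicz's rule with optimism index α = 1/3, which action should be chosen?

Balanced: 1/3·17.1 + 2/3·15.0 = 15.7
Hedged: 1/3·16.6 + 2/3·15.1 = 15.6
Cash: 1/3·17.5 + 2/3·14.9 = 473/30
Growth: 1/3·17.6 + 2/3·16.3 = 251/15
Bonds: 1/3·17.5 + 2/3·16.1 = 497/30
Highest Hurwicz score = 251/15 → Growth.

Growth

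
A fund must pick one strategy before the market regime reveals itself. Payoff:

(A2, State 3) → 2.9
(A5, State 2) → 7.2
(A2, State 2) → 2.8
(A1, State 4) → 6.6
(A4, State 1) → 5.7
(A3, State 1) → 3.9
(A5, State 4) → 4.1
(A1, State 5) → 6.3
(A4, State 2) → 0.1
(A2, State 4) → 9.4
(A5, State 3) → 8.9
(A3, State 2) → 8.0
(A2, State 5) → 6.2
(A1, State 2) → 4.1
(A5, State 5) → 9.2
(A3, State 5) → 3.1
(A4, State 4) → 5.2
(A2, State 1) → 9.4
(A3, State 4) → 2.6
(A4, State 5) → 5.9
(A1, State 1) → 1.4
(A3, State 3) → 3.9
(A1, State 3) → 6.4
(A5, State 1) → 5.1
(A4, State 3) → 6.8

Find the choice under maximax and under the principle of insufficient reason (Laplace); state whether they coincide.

Row maxima: A1=6.6, A2=9.4, A3=8.0, A4=6.8, A5=9.2
Best best-case = 9.4 → A2.
Row averages: A1=4.96, A2=6.14, A3=4.3, A4=4.74, A5=6.9
Highest average = 6.9 → A5.

maximax → A2; laplace → A5 (disagree)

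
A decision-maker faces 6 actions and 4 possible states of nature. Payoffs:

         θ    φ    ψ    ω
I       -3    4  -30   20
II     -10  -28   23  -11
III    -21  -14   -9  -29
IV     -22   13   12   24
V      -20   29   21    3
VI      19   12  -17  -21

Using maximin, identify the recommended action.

Row minima: I=-30, II=-28, III=-29, IV=-22, V=-20, VI=-21
Best worst-case = -20 → V.

V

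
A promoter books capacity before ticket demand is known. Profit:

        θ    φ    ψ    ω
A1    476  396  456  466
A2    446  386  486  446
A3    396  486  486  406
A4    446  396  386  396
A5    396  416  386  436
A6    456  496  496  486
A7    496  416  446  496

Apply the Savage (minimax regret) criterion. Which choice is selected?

A6

Column bests: θ=496, φ=496, ψ=496, ω=496.
A1 regrets: 20, 100, 40, 30 → max 100
A2 regrets: 50, 110, 10, 50 → max 110
A3 regrets: 100, 10, 10, 90 → max 100
A4 regrets: 50, 100, 110, 100 → max 110
A5 regrets: 100, 80, 110, 60 → max 110
A6 regrets: 40, 0, 0, 10 → max 40
A7 regrets: 0, 80, 50, 0 → max 80
Smallest max regret = 40 → A6.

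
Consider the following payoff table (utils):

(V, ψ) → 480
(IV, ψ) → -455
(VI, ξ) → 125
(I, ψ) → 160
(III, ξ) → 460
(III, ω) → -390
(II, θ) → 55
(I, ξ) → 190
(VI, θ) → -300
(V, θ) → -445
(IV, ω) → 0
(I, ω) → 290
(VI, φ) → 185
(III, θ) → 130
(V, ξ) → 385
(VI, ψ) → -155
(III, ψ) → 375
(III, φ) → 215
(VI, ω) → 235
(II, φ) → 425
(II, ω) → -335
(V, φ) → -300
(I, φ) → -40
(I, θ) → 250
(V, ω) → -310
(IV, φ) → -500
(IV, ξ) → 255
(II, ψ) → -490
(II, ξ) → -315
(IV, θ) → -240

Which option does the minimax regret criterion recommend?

I

Column bests: θ=250, φ=425, ψ=480, ω=290, ξ=460.
I regrets: 0, 465, 320, 0, 270 → max 465
II regrets: 195, 0, 970, 625, 775 → max 970
III regrets: 120, 210, 105, 680, 0 → max 680
IV regrets: 490, 925, 935, 290, 205 → max 935
V regrets: 695, 725, 0, 600, 75 → max 725
VI regrets: 550, 240, 635, 55, 335 → max 635
Smallest max regret = 465 → I.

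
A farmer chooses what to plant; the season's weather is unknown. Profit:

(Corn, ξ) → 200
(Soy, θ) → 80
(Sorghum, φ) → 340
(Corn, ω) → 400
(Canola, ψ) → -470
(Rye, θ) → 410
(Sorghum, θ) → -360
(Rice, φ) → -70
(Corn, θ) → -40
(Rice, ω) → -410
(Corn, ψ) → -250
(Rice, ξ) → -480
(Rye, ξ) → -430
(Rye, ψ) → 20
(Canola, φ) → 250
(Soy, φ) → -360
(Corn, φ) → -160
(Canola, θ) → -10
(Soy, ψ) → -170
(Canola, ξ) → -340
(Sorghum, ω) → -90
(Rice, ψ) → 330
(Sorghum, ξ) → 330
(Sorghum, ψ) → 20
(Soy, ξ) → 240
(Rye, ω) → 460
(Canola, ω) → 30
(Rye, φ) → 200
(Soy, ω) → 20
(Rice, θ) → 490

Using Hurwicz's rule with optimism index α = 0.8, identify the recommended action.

Soy: 0.8·240 + 0.2·(-360) = 120
Rye: 0.8·460 + 0.2·(-430) = 282
Canola: 0.8·250 + 0.2·(-470) = 106
Corn: 0.8·400 + 0.2·(-250) = 270
Rice: 0.8·490 + 0.2·(-480) = 296
Sorghum: 0.8·340 + 0.2·(-360) = 200
Highest Hurwicz score = 296 → Rice.

Rice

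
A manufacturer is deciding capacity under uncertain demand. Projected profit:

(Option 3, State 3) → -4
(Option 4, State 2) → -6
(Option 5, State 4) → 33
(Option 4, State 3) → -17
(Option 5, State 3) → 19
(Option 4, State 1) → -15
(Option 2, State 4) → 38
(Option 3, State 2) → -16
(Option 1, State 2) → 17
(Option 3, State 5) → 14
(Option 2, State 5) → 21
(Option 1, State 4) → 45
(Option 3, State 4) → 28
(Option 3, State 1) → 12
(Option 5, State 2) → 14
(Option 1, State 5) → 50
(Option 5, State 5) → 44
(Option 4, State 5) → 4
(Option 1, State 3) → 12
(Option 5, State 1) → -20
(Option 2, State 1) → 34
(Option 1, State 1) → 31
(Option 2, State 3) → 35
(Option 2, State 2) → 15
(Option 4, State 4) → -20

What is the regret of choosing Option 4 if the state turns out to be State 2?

23

Best payoff under State 2 is 17.
Regret = 17 − (-6) = 23.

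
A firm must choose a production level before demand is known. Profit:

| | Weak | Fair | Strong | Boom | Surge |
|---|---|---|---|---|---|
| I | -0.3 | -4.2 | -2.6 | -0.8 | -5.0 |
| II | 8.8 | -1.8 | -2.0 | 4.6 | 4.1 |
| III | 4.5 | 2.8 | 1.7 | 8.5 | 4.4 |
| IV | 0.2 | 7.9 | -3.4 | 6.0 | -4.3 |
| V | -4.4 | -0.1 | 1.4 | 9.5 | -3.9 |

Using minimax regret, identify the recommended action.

III

Column bests: Weak=8.8, Fair=7.9, Strong=1.7, Boom=9.5, Surge=4.4.
I regrets: 9.1, 12.1, 4.3, 10.3, 9.4 → max 12.1
II regrets: 0.0, 9.7, 3.7, 4.9, 0.3 → max 9.7
III regrets: 4.3, 5.1, 0.0, 1.0, 0.0 → max 5.1
IV regrets: 8.6, 0.0, 5.1, 3.5, 8.7 → max 8.7
V regrets: 13.2, 8.0, 0.3, 0.0, 8.3 → max 13.2
Smallest max regret = 5.1 → III.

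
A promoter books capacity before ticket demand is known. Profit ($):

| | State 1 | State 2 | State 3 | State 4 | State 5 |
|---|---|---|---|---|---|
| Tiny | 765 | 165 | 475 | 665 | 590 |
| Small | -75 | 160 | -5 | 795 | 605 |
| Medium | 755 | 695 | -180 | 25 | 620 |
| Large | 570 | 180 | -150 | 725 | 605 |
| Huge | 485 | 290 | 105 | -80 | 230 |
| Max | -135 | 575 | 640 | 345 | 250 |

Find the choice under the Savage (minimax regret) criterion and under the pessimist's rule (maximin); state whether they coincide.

minimax regret → Tiny; maximin → Tiny (agree)

Column bests: State 1=765, State 2=695, State 3=640, State 4=795, State 5=620.
Tiny regrets: 0, 530, 165, 130, 30 → max 530
Small regrets: 840, 535, 645, 0, 15 → max 840
Medium regrets: 10, 0, 820, 770, 0 → max 820
Large regrets: 195, 515, 790, 70, 15 → max 790
Huge regrets: 280, 405, 535, 875, 390 → max 875
Max regrets: 900, 120, 0, 450, 370 → max 900
Smallest max regret = 530 → Tiny.
Row minima: Tiny=165, Small=-75, Medium=-180, Large=-150, Huge=-80, Max=-135
Best worst-case = 165 → Tiny.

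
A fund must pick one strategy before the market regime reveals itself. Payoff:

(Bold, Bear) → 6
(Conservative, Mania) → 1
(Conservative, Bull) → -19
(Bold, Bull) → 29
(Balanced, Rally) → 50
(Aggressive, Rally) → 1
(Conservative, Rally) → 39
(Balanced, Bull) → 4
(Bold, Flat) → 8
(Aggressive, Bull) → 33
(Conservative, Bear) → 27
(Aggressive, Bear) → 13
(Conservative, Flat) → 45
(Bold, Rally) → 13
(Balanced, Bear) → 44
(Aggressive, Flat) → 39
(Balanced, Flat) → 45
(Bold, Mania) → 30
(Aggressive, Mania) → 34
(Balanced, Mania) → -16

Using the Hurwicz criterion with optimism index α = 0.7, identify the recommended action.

Balanced

Conservative: 0.7·45 + 0.3·(-19) = 25.8
Balanced: 0.7·50 + 0.3·(-16) = 30.2
Aggressive: 0.7·39 + 0.3·1 = 27.6
Bold: 0.7·30 + 0.3·6 = 22.8
Highest Hurwicz score = 30.2 → Balanced.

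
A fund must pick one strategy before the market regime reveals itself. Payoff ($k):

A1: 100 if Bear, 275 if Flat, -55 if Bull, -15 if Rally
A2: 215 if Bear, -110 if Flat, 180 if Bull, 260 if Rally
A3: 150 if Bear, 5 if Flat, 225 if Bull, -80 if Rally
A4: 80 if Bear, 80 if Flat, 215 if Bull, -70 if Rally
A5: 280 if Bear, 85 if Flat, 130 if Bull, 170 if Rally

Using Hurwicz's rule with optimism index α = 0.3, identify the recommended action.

A5

A1: 0.3·275 + 0.7·(-55) = 44
A2: 0.3·260 + 0.7·(-110) = 1
A3: 0.3·225 + 0.7·(-80) = 11.5
A4: 0.3·215 + 0.7·(-70) = 15.5
A5: 0.3·280 + 0.7·85 = 143.5
Highest Hurwicz score = 143.5 → A5.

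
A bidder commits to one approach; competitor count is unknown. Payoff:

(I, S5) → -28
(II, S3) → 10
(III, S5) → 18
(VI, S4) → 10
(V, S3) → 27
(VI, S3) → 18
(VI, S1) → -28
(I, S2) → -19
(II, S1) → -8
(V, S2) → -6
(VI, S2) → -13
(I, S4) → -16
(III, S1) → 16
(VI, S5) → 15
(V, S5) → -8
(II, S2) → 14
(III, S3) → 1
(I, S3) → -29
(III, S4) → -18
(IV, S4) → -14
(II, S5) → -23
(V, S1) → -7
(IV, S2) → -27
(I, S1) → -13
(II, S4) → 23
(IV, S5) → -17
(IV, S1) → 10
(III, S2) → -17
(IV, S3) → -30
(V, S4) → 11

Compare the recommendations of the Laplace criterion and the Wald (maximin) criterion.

laplace → V; maximin → V (agree)

Row averages: I=-21, II=3.2, III=0, IV=-15.6, V=3.4, VI=0.4
Highest average = 3.4 → V.
Row minima: I=-29, II=-23, III=-18, IV=-30, V=-8, VI=-28
Best worst-case = -8 → V.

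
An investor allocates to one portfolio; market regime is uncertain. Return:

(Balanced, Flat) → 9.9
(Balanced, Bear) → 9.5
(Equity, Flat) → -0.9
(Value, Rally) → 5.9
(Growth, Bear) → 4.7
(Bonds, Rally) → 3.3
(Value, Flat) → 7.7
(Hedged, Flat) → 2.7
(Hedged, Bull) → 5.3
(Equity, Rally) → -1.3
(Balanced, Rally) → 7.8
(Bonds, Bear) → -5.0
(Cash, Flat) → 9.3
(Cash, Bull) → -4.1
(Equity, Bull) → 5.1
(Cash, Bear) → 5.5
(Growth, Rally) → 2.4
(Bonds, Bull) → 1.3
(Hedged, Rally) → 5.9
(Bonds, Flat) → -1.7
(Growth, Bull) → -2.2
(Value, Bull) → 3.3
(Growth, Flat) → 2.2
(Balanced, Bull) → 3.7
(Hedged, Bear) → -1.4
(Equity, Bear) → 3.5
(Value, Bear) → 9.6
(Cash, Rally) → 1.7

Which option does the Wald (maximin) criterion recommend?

Balanced

Row minima: Value=3.3, Cash=-4.1, Hedged=-1.4, Equity=-1.3, Balanced=3.7, Growth=-2.2, Bonds=-5.0
Best worst-case = 3.7 → Balanced.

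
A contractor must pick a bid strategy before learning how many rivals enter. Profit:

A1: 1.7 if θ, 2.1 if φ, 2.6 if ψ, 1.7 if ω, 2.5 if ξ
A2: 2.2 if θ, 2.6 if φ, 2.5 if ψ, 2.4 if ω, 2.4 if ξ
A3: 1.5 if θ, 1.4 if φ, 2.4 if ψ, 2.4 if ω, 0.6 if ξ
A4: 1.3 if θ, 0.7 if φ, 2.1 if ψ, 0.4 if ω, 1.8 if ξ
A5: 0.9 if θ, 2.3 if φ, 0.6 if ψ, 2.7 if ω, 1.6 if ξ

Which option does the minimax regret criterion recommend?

Column bests: θ=2.2, φ=2.6, ψ=2.6, ω=2.7, ξ=2.5.
A1 regrets: 0.5, 0.5, 0.0, 1.0, 0.0 → max 1.0
A2 regrets: 0.0, 0.0, 0.1, 0.3, 0.1 → max 0.3
A3 regrets: 0.7, 1.2, 0.2, 0.3, 1.9 → max 1.9
A4 regrets: 0.9, 1.9, 0.5, 2.3, 0.7 → max 2.3
A5 regrets: 1.3, 0.3, 2.0, 0.0, 0.9 → max 2.0
Smallest max regret = 0.3 → A2.

A2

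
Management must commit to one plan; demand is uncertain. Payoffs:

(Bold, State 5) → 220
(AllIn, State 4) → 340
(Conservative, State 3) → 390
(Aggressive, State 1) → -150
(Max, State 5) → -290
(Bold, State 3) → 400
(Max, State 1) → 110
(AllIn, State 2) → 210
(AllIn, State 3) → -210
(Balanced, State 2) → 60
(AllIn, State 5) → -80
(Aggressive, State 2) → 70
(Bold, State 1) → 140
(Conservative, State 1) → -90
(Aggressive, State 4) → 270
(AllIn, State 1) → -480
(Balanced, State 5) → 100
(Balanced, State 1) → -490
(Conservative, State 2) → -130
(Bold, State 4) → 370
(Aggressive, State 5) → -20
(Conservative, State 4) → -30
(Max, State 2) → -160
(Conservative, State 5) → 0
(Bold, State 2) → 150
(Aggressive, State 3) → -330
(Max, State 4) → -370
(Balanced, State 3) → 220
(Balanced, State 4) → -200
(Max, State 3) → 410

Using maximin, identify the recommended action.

Bold

Row minima: Conservative=-130, Balanced=-490, Aggressive=-330, Bold=140, AllIn=-480, Max=-370
Best worst-case = 140 → Bold.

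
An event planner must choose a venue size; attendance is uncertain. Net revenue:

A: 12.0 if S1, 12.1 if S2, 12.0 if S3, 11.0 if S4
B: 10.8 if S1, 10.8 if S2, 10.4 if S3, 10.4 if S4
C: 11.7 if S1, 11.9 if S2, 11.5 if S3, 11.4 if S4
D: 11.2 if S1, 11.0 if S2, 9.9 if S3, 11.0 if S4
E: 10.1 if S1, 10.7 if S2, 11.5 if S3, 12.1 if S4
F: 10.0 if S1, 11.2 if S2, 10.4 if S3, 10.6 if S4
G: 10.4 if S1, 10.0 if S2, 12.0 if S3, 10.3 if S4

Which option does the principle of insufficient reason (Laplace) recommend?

A

Row averages: A=11.775, B=10.6, C=11.625, D=10.775, E=11.1, F=10.55, G=10.675
Highest average = 11.775 → A.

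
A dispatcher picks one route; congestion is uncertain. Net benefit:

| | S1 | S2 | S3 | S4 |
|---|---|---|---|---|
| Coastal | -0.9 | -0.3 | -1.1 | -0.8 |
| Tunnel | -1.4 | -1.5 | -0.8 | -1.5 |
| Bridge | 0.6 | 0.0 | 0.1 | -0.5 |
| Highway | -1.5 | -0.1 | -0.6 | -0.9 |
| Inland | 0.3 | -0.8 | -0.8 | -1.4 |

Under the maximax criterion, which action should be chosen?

Row maxima: Coastal=-0.3, Tunnel=-0.8, Bridge=0.6, Highway=-0.1, Inland=0.3
Best best-case = 0.6 → Bridge.

Bridge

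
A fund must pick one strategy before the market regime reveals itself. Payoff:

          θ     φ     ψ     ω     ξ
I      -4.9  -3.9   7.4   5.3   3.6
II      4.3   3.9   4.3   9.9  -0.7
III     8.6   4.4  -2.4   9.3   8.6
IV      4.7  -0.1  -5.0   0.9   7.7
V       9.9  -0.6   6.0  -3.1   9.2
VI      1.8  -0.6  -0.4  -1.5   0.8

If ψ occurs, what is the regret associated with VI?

7.8

Best payoff under ψ is 7.4.
Regret = 7.4 − (-0.4) = 7.8.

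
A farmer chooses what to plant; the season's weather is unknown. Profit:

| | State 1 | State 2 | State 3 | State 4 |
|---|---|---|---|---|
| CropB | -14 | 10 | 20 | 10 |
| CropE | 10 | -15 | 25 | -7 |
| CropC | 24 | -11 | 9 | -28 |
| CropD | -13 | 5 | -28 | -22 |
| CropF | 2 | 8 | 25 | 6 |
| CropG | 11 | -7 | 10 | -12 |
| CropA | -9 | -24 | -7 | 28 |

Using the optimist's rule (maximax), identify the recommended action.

Row maxima: CropB=20, CropE=25, CropC=24, CropD=5, CropF=25, CropG=11, CropA=28
Best best-case = 28 → CropA.

CropA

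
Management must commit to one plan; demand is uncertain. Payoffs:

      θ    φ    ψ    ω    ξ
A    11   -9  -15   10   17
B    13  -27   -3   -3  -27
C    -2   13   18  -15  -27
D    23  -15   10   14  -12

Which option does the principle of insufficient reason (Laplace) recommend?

Row averages: A=2.8, B=-9.4, C=-2.6, D=4
Highest average = 4 → D.

D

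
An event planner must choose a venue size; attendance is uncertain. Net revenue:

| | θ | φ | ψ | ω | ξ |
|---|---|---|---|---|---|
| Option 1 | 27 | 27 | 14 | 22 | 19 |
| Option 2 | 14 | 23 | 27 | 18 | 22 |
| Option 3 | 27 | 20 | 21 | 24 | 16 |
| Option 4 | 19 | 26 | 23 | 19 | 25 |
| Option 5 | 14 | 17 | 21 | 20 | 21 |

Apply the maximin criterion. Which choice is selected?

Row minima: Option 1=14, Option 2=14, Option 3=16, Option 4=19, Option 5=14
Best worst-case = 19 → Option 4.

Option 4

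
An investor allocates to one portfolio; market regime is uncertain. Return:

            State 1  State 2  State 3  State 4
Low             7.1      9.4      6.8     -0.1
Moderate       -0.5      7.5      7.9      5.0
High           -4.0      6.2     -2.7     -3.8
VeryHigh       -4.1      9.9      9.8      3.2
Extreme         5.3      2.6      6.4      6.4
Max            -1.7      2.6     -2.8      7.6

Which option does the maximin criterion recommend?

Row minima: Low=-0.1, Moderate=-0.5, High=-4.0, VeryHigh=-4.1, Extreme=2.6, Max=-2.8
Best worst-case = 2.6 → Extreme.

Extreme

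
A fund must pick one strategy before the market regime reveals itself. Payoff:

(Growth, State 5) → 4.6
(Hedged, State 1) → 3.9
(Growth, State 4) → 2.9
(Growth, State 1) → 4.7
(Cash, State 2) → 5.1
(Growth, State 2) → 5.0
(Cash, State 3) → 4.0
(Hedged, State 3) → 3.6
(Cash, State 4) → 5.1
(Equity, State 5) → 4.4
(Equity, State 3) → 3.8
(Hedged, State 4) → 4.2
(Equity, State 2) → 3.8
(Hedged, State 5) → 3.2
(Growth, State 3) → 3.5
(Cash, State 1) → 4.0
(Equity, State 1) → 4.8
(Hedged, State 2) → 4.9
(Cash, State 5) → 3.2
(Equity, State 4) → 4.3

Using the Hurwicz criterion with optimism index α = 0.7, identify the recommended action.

Cash

Cash: 0.7·5.1 + 0.3·3.2 = 4.53
Hedged: 0.7·4.9 + 0.3·3.2 = 4.39
Equity: 0.7·4.8 + 0.3·3.8 = 4.5
Growth: 0.7·5.0 + 0.3·2.9 = 4.37
Highest Hurwicz score = 4.53 → Cash.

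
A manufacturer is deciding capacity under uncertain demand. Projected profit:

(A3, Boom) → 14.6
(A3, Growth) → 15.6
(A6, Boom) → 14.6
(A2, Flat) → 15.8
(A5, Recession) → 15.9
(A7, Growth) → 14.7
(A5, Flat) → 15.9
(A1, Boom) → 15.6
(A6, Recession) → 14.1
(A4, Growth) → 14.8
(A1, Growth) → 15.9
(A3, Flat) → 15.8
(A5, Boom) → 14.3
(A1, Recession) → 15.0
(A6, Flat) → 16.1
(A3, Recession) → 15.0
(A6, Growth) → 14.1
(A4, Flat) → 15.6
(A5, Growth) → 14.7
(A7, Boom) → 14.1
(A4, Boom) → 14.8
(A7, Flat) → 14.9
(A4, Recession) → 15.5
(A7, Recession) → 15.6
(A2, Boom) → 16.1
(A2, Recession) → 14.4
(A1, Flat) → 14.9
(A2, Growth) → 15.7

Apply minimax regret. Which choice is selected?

A1

Column bests: Recession=15.9, Flat=16.1, Growth=15.9, Boom=16.1.
A1 regrets: 0.9, 1.2, 0.0, 0.5 → max 1.2
A2 regrets: 1.5, 0.3, 0.2, 0.0 → max 1.5
A3 regrets: 0.9, 0.3, 0.3, 1.5 → max 1.5
A4 regrets: 0.4, 0.5, 1.1, 1.3 → max 1.3
A5 regrets: 0.0, 0.2, 1.2, 1.8 → max 1.8
A6 regrets: 1.8, 0.0, 1.8, 1.5 → max 1.8
A7 regrets: 0.3, 1.2, 1.2, 2.0 → max 2.0
Smallest max regret = 1.2 → A1.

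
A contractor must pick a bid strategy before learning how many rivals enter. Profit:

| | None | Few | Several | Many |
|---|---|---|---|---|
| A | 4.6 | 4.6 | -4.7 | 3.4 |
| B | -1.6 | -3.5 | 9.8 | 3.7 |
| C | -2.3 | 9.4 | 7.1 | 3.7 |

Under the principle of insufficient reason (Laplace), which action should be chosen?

C

Row averages: A=1.975, B=2.1, C=4.475
Highest average = 4.475 → C.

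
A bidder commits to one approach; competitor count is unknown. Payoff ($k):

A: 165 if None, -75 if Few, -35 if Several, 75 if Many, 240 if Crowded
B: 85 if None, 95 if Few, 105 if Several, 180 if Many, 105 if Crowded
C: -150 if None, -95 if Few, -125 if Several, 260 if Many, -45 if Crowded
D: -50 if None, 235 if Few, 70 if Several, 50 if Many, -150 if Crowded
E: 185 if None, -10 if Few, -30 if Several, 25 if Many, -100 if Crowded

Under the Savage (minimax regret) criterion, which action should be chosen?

B

Column bests: None=185, Few=235, Several=105, Many=260, Crowded=240.
A regrets: 20, 310, 140, 185, 0 → max 310
B regrets: 100, 140, 0, 80, 135 → max 140
C regrets: 335, 330, 230, 0, 285 → max 335
D regrets: 235, 0, 35, 210, 390 → max 390
E regrets: 0, 245, 135, 235, 340 → max 340
Smallest max regret = 140 → B.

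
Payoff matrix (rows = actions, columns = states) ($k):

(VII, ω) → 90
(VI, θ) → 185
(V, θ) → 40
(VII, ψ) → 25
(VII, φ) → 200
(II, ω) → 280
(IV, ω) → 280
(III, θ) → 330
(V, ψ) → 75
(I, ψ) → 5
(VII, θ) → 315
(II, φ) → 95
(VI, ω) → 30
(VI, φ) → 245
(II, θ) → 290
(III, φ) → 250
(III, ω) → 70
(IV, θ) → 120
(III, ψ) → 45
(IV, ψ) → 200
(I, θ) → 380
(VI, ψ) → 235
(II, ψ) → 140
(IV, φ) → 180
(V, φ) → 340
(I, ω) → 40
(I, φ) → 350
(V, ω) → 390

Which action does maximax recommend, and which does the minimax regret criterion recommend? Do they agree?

Row maxima: I=380, II=290, III=330, IV=280, V=390, VI=245, VII=315
Best best-case = 390 → V.
Column bests: θ=380, φ=350, ψ=235, ω=390.
I regrets: 0, 0, 230, 350 → max 350
II regrets: 90, 255, 95, 110 → max 255
III regrets: 50, 100, 190, 320 → max 320
IV regrets: 260, 170, 35, 110 → max 260
V regrets: 340, 10, 160, 0 → max 340
VI regrets: 195, 105, 0, 360 → max 360
VII regrets: 65, 150, 210, 300 → max 300
Smallest max regret = 255 → II.

maximax → V; minimax regret → II (disagree)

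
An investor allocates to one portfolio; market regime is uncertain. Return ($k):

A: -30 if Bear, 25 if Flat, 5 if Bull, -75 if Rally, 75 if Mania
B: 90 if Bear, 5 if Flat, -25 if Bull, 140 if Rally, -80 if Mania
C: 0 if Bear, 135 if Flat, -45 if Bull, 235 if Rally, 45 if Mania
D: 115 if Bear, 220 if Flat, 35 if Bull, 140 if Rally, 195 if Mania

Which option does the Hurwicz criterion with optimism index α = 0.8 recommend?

A: 0.8·75 + 0.2·(-75) = 45
B: 0.8·140 + 0.2·(-80) = 96
C: 0.8·235 + 0.2·(-45) = 179
D: 0.8·220 + 0.2·35 = 183
Highest Hurwicz score = 183 → D.

D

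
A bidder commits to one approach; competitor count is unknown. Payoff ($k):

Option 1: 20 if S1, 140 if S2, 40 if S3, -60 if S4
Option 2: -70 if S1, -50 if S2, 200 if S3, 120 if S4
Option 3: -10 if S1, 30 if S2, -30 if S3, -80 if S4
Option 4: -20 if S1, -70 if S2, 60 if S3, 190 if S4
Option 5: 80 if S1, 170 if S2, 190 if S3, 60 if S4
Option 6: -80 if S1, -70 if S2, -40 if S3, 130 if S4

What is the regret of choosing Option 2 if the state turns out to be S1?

Best payoff under S1 is 80.
Regret = 80 − (-70) = 150.

150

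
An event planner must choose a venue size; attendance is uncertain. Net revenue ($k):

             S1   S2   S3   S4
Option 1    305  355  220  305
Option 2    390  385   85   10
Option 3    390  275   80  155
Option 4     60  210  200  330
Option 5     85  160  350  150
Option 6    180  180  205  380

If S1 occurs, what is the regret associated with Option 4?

330

Best payoff under S1 is 390.
Regret = 390 − 60 = 330.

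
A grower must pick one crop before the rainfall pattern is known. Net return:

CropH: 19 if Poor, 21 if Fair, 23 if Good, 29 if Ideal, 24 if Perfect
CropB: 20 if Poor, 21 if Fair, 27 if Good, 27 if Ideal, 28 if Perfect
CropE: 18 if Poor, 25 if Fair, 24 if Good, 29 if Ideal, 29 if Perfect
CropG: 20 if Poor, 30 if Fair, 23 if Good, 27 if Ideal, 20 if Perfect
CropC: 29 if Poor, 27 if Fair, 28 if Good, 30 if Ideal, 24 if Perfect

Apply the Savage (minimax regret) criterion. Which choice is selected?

CropC

Column bests: Poor=29, Fair=30, Good=28, Ideal=30, Perfect=29.
CropH regrets: 10, 9, 5, 1, 5 → max 10
CropB regrets: 9, 9, 1, 3, 1 → max 9
CropE regrets: 11, 5, 4, 1, 0 → max 11
CropG regrets: 9, 0, 5, 3, 9 → max 9
CropC regrets: 0, 3, 0, 0, 5 → max 5
Smallest max regret = 5 → CropC.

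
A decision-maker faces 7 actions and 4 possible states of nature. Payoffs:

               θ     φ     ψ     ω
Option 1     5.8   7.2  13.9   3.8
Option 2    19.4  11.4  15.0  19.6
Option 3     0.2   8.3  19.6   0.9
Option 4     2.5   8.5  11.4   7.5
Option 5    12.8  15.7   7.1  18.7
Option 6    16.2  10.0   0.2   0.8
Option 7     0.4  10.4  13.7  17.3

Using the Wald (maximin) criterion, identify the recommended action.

Option 2

Row minima: Option 1=3.8, Option 2=11.4, Option 3=0.2, Option 4=2.5, Option 5=7.1, Option 6=0.2, Option 7=0.4
Best worst-case = 11.4 → Option 2.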